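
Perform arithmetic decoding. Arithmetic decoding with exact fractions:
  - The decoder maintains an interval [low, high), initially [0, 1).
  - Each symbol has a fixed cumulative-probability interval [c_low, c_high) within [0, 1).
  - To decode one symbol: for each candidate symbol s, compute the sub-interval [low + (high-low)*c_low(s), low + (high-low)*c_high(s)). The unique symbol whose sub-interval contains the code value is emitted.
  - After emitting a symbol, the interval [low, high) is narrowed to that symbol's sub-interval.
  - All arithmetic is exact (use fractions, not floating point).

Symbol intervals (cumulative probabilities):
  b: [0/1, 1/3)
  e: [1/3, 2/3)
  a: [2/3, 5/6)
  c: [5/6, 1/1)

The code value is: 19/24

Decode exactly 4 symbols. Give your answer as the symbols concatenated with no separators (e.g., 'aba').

Answer: aaee

Derivation:
Step 1: interval [0/1, 1/1), width = 1/1 - 0/1 = 1/1
  'b': [0/1 + 1/1*0/1, 0/1 + 1/1*1/3) = [0/1, 1/3)
  'e': [0/1 + 1/1*1/3, 0/1 + 1/1*2/3) = [1/3, 2/3)
  'a': [0/1 + 1/1*2/3, 0/1 + 1/1*5/6) = [2/3, 5/6) <- contains code 19/24
  'c': [0/1 + 1/1*5/6, 0/1 + 1/1*1/1) = [5/6, 1/1)
  emit 'a', narrow to [2/3, 5/6)
Step 2: interval [2/3, 5/6), width = 5/6 - 2/3 = 1/6
  'b': [2/3 + 1/6*0/1, 2/3 + 1/6*1/3) = [2/3, 13/18)
  'e': [2/3 + 1/6*1/3, 2/3 + 1/6*2/3) = [13/18, 7/9)
  'a': [2/3 + 1/6*2/3, 2/3 + 1/6*5/6) = [7/9, 29/36) <- contains code 19/24
  'c': [2/3 + 1/6*5/6, 2/3 + 1/6*1/1) = [29/36, 5/6)
  emit 'a', narrow to [7/9, 29/36)
Step 3: interval [7/9, 29/36), width = 29/36 - 7/9 = 1/36
  'b': [7/9 + 1/36*0/1, 7/9 + 1/36*1/3) = [7/9, 85/108)
  'e': [7/9 + 1/36*1/3, 7/9 + 1/36*2/3) = [85/108, 43/54) <- contains code 19/24
  'a': [7/9 + 1/36*2/3, 7/9 + 1/36*5/6) = [43/54, 173/216)
  'c': [7/9 + 1/36*5/6, 7/9 + 1/36*1/1) = [173/216, 29/36)
  emit 'e', narrow to [85/108, 43/54)
Step 4: interval [85/108, 43/54), width = 43/54 - 85/108 = 1/108
  'b': [85/108 + 1/108*0/1, 85/108 + 1/108*1/3) = [85/108, 64/81)
  'e': [85/108 + 1/108*1/3, 85/108 + 1/108*2/3) = [64/81, 257/324) <- contains code 19/24
  'a': [85/108 + 1/108*2/3, 85/108 + 1/108*5/6) = [257/324, 515/648)
  'c': [85/108 + 1/108*5/6, 85/108 + 1/108*1/1) = [515/648, 43/54)
  emit 'e', narrow to [64/81, 257/324)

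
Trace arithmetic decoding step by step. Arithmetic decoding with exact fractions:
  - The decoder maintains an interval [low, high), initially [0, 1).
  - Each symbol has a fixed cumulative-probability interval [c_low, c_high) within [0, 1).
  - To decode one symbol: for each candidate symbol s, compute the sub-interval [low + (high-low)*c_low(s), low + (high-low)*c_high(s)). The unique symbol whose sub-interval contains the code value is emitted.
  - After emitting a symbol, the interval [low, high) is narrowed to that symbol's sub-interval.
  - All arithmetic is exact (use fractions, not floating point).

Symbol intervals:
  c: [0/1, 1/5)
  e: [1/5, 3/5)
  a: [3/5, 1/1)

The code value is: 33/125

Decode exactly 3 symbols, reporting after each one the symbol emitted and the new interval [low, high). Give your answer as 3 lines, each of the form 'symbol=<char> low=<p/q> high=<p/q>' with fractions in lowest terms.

Step 1: interval [0/1, 1/1), width = 1/1 - 0/1 = 1/1
  'c': [0/1 + 1/1*0/1, 0/1 + 1/1*1/5) = [0/1, 1/5)
  'e': [0/1 + 1/1*1/5, 0/1 + 1/1*3/5) = [1/5, 3/5) <- contains code 33/125
  'a': [0/1 + 1/1*3/5, 0/1 + 1/1*1/1) = [3/5, 1/1)
  emit 'e', narrow to [1/5, 3/5)
Step 2: interval [1/5, 3/5), width = 3/5 - 1/5 = 2/5
  'c': [1/5 + 2/5*0/1, 1/5 + 2/5*1/5) = [1/5, 7/25) <- contains code 33/125
  'e': [1/5 + 2/5*1/5, 1/5 + 2/5*3/5) = [7/25, 11/25)
  'a': [1/5 + 2/5*3/5, 1/5 + 2/5*1/1) = [11/25, 3/5)
  emit 'c', narrow to [1/5, 7/25)
Step 3: interval [1/5, 7/25), width = 7/25 - 1/5 = 2/25
  'c': [1/5 + 2/25*0/1, 1/5 + 2/25*1/5) = [1/5, 27/125)
  'e': [1/5 + 2/25*1/5, 1/5 + 2/25*3/5) = [27/125, 31/125)
  'a': [1/5 + 2/25*3/5, 1/5 + 2/25*1/1) = [31/125, 7/25) <- contains code 33/125
  emit 'a', narrow to [31/125, 7/25)

Answer: symbol=e low=1/5 high=3/5
symbol=c low=1/5 high=7/25
symbol=a low=31/125 high=7/25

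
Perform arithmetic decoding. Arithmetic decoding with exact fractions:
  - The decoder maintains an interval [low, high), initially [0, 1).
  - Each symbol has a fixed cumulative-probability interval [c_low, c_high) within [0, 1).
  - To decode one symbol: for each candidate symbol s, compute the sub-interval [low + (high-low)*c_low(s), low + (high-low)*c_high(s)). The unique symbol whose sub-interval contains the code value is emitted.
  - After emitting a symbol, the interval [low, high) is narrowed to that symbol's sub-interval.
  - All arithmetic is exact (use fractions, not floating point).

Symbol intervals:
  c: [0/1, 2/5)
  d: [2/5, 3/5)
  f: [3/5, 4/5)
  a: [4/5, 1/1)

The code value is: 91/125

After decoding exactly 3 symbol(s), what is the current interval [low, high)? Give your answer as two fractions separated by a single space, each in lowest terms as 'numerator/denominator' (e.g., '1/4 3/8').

Step 1: interval [0/1, 1/1), width = 1/1 - 0/1 = 1/1
  'c': [0/1 + 1/1*0/1, 0/1 + 1/1*2/5) = [0/1, 2/5)
  'd': [0/1 + 1/1*2/5, 0/1 + 1/1*3/5) = [2/5, 3/5)
  'f': [0/1 + 1/1*3/5, 0/1 + 1/1*4/5) = [3/5, 4/5) <- contains code 91/125
  'a': [0/1 + 1/1*4/5, 0/1 + 1/1*1/1) = [4/5, 1/1)
  emit 'f', narrow to [3/5, 4/5)
Step 2: interval [3/5, 4/5), width = 4/5 - 3/5 = 1/5
  'c': [3/5 + 1/5*0/1, 3/5 + 1/5*2/5) = [3/5, 17/25)
  'd': [3/5 + 1/5*2/5, 3/5 + 1/5*3/5) = [17/25, 18/25)
  'f': [3/5 + 1/5*3/5, 3/5 + 1/5*4/5) = [18/25, 19/25) <- contains code 91/125
  'a': [3/5 + 1/5*4/5, 3/5 + 1/5*1/1) = [19/25, 4/5)
  emit 'f', narrow to [18/25, 19/25)
Step 3: interval [18/25, 19/25), width = 19/25 - 18/25 = 1/25
  'c': [18/25 + 1/25*0/1, 18/25 + 1/25*2/5) = [18/25, 92/125) <- contains code 91/125
  'd': [18/25 + 1/25*2/5, 18/25 + 1/25*3/5) = [92/125, 93/125)
  'f': [18/25 + 1/25*3/5, 18/25 + 1/25*4/5) = [93/125, 94/125)
  'a': [18/25 + 1/25*4/5, 18/25 + 1/25*1/1) = [94/125, 19/25)
  emit 'c', narrow to [18/25, 92/125)

Answer: 18/25 92/125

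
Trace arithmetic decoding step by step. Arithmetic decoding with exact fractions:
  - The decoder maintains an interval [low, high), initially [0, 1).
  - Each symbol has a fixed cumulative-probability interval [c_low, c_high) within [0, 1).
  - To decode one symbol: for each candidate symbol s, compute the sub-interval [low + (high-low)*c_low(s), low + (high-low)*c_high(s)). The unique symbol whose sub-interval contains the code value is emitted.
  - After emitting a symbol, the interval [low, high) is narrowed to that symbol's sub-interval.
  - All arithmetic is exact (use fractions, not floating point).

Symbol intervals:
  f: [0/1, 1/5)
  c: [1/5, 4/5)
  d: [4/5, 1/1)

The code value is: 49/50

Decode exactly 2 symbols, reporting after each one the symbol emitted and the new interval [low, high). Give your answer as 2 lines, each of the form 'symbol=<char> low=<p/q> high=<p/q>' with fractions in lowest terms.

Answer: symbol=d low=4/5 high=1/1
symbol=d low=24/25 high=1/1

Derivation:
Step 1: interval [0/1, 1/1), width = 1/1 - 0/1 = 1/1
  'f': [0/1 + 1/1*0/1, 0/1 + 1/1*1/5) = [0/1, 1/5)
  'c': [0/1 + 1/1*1/5, 0/1 + 1/1*4/5) = [1/5, 4/5)
  'd': [0/1 + 1/1*4/5, 0/1 + 1/1*1/1) = [4/5, 1/1) <- contains code 49/50
  emit 'd', narrow to [4/5, 1/1)
Step 2: interval [4/5, 1/1), width = 1/1 - 4/5 = 1/5
  'f': [4/5 + 1/5*0/1, 4/5 + 1/5*1/5) = [4/5, 21/25)
  'c': [4/5 + 1/5*1/5, 4/5 + 1/5*4/5) = [21/25, 24/25)
  'd': [4/5 + 1/5*4/5, 4/5 + 1/5*1/1) = [24/25, 1/1) <- contains code 49/50
  emit 'd', narrow to [24/25, 1/1)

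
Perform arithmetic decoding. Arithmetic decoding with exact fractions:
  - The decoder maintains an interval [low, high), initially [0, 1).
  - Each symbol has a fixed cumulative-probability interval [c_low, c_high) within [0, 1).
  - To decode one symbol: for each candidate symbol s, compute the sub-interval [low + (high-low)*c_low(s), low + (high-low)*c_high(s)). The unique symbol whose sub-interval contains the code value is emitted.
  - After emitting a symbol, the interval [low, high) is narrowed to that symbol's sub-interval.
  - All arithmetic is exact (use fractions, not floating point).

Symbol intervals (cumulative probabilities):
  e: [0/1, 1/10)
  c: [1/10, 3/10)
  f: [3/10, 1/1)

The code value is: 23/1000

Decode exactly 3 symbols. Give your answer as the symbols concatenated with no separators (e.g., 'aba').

Step 1: interval [0/1, 1/1), width = 1/1 - 0/1 = 1/1
  'e': [0/1 + 1/1*0/1, 0/1 + 1/1*1/10) = [0/1, 1/10) <- contains code 23/1000
  'c': [0/1 + 1/1*1/10, 0/1 + 1/1*3/10) = [1/10, 3/10)
  'f': [0/1 + 1/1*3/10, 0/1 + 1/1*1/1) = [3/10, 1/1)
  emit 'e', narrow to [0/1, 1/10)
Step 2: interval [0/1, 1/10), width = 1/10 - 0/1 = 1/10
  'e': [0/1 + 1/10*0/1, 0/1 + 1/10*1/10) = [0/1, 1/100)
  'c': [0/1 + 1/10*1/10, 0/1 + 1/10*3/10) = [1/100, 3/100) <- contains code 23/1000
  'f': [0/1 + 1/10*3/10, 0/1 + 1/10*1/1) = [3/100, 1/10)
  emit 'c', narrow to [1/100, 3/100)
Step 3: interval [1/100, 3/100), width = 3/100 - 1/100 = 1/50
  'e': [1/100 + 1/50*0/1, 1/100 + 1/50*1/10) = [1/100, 3/250)
  'c': [1/100 + 1/50*1/10, 1/100 + 1/50*3/10) = [3/250, 2/125)
  'f': [1/100 + 1/50*3/10, 1/100 + 1/50*1/1) = [2/125, 3/100) <- contains code 23/1000
  emit 'f', narrow to [2/125, 3/100)

Answer: ecf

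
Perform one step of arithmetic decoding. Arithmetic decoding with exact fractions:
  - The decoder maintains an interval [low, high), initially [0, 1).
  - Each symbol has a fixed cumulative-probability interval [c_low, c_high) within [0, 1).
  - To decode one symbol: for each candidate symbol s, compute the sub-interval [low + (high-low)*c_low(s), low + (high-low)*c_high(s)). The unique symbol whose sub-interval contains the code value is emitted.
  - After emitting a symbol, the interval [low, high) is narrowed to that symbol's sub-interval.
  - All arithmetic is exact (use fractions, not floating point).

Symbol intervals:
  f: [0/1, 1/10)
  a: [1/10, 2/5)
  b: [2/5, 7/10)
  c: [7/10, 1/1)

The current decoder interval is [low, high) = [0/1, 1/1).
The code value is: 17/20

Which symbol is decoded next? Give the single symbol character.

Interval width = high − low = 1/1 − 0/1 = 1/1
Scaled code = (code − low) / width = (17/20 − 0/1) / 1/1 = 17/20
  f: [0/1, 1/10) 
  a: [1/10, 2/5) 
  b: [2/5, 7/10) 
  c: [7/10, 1/1) ← scaled code falls here ✓

Answer: c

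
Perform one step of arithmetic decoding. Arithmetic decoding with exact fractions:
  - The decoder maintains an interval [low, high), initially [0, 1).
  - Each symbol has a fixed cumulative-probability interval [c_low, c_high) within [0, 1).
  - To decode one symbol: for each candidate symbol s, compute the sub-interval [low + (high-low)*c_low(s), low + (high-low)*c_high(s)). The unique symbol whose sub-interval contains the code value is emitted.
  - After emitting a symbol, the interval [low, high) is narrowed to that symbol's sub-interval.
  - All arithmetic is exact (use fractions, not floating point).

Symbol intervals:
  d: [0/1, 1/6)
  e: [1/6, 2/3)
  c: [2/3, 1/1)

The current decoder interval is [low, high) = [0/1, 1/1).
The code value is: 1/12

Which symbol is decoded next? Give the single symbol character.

Interval width = high − low = 1/1 − 0/1 = 1/1
Scaled code = (code − low) / width = (1/12 − 0/1) / 1/1 = 1/12
  d: [0/1, 1/6) ← scaled code falls here ✓
  e: [1/6, 2/3) 
  c: [2/3, 1/1) 

Answer: d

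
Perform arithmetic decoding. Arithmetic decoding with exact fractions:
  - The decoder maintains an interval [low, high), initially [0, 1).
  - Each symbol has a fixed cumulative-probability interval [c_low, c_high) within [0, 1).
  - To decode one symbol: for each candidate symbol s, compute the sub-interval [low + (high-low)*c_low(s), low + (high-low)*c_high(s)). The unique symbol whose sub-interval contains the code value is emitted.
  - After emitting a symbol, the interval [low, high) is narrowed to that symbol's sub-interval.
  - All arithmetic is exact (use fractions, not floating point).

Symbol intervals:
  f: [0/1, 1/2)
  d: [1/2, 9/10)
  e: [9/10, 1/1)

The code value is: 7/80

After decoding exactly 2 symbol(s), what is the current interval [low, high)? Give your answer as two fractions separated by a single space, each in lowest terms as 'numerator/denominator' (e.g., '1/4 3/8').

Step 1: interval [0/1, 1/1), width = 1/1 - 0/1 = 1/1
  'f': [0/1 + 1/1*0/1, 0/1 + 1/1*1/2) = [0/1, 1/2) <- contains code 7/80
  'd': [0/1 + 1/1*1/2, 0/1 + 1/1*9/10) = [1/2, 9/10)
  'e': [0/1 + 1/1*9/10, 0/1 + 1/1*1/1) = [9/10, 1/1)
  emit 'f', narrow to [0/1, 1/2)
Step 2: interval [0/1, 1/2), width = 1/2 - 0/1 = 1/2
  'f': [0/1 + 1/2*0/1, 0/1 + 1/2*1/2) = [0/1, 1/4) <- contains code 7/80
  'd': [0/1 + 1/2*1/2, 0/1 + 1/2*9/10) = [1/4, 9/20)
  'e': [0/1 + 1/2*9/10, 0/1 + 1/2*1/1) = [9/20, 1/2)
  emit 'f', narrow to [0/1, 1/4)

Answer: 0/1 1/4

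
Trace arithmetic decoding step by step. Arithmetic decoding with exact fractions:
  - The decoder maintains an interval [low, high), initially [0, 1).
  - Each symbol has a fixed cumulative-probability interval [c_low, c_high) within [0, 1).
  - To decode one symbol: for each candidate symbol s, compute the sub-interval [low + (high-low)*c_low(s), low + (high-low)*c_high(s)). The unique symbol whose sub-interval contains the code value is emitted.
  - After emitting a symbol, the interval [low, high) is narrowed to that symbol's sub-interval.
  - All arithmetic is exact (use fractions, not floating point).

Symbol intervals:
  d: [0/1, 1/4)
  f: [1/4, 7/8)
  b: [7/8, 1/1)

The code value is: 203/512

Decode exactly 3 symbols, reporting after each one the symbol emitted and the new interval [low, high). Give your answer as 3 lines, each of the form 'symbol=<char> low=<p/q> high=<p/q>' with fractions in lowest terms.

Answer: symbol=f low=1/4 high=7/8
symbol=d low=1/4 high=13/32
symbol=b low=99/256 high=13/32

Derivation:
Step 1: interval [0/1, 1/1), width = 1/1 - 0/1 = 1/1
  'd': [0/1 + 1/1*0/1, 0/1 + 1/1*1/4) = [0/1, 1/4)
  'f': [0/1 + 1/1*1/4, 0/1 + 1/1*7/8) = [1/4, 7/8) <- contains code 203/512
  'b': [0/1 + 1/1*7/8, 0/1 + 1/1*1/1) = [7/8, 1/1)
  emit 'f', narrow to [1/4, 7/8)
Step 2: interval [1/4, 7/8), width = 7/8 - 1/4 = 5/8
  'd': [1/4 + 5/8*0/1, 1/4 + 5/8*1/4) = [1/4, 13/32) <- contains code 203/512
  'f': [1/4 + 5/8*1/4, 1/4 + 5/8*7/8) = [13/32, 51/64)
  'b': [1/4 + 5/8*7/8, 1/4 + 5/8*1/1) = [51/64, 7/8)
  emit 'd', narrow to [1/4, 13/32)
Step 3: interval [1/4, 13/32), width = 13/32 - 1/4 = 5/32
  'd': [1/4 + 5/32*0/1, 1/4 + 5/32*1/4) = [1/4, 37/128)
  'f': [1/4 + 5/32*1/4, 1/4 + 5/32*7/8) = [37/128, 99/256)
  'b': [1/4 + 5/32*7/8, 1/4 + 5/32*1/1) = [99/256, 13/32) <- contains code 203/512
  emit 'b', narrow to [99/256, 13/32)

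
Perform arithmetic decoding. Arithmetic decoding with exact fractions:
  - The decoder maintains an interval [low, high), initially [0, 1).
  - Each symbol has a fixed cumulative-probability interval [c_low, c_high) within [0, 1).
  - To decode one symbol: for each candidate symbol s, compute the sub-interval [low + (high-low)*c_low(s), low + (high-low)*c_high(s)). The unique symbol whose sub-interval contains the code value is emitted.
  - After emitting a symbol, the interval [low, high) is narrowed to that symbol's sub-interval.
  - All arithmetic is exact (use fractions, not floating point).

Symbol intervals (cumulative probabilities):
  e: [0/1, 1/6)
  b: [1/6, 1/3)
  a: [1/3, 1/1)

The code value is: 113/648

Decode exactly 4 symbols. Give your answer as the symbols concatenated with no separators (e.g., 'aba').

Step 1: interval [0/1, 1/1), width = 1/1 - 0/1 = 1/1
  'e': [0/1 + 1/1*0/1, 0/1 + 1/1*1/6) = [0/1, 1/6)
  'b': [0/1 + 1/1*1/6, 0/1 + 1/1*1/3) = [1/6, 1/3) <- contains code 113/648
  'a': [0/1 + 1/1*1/3, 0/1 + 1/1*1/1) = [1/3, 1/1)
  emit 'b', narrow to [1/6, 1/3)
Step 2: interval [1/6, 1/3), width = 1/3 - 1/6 = 1/6
  'e': [1/6 + 1/6*0/1, 1/6 + 1/6*1/6) = [1/6, 7/36) <- contains code 113/648
  'b': [1/6 + 1/6*1/6, 1/6 + 1/6*1/3) = [7/36, 2/9)
  'a': [1/6 + 1/6*1/3, 1/6 + 1/6*1/1) = [2/9, 1/3)
  emit 'e', narrow to [1/6, 7/36)
Step 3: interval [1/6, 7/36), width = 7/36 - 1/6 = 1/36
  'e': [1/6 + 1/36*0/1, 1/6 + 1/36*1/6) = [1/6, 37/216)
  'b': [1/6 + 1/36*1/6, 1/6 + 1/36*1/3) = [37/216, 19/108) <- contains code 113/648
  'a': [1/6 + 1/36*1/3, 1/6 + 1/36*1/1) = [19/108, 7/36)
  emit 'b', narrow to [37/216, 19/108)
Step 4: interval [37/216, 19/108), width = 19/108 - 37/216 = 1/216
  'e': [37/216 + 1/216*0/1, 37/216 + 1/216*1/6) = [37/216, 223/1296)
  'b': [37/216 + 1/216*1/6, 37/216 + 1/216*1/3) = [223/1296, 14/81)
  'a': [37/216 + 1/216*1/3, 37/216 + 1/216*1/1) = [14/81, 19/108) <- contains code 113/648
  emit 'a', narrow to [14/81, 19/108)

Answer: beba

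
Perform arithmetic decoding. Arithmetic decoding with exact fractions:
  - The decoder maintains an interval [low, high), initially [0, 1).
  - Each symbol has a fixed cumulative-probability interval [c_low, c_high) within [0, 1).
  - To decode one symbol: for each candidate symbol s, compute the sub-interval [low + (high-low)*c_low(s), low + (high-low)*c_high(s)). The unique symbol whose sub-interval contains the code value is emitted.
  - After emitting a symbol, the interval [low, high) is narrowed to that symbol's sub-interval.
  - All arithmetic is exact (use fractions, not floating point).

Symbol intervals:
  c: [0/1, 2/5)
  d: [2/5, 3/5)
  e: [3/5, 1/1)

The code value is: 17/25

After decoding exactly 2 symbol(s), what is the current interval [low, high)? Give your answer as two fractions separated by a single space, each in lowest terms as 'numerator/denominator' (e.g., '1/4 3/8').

Answer: 3/5 19/25

Derivation:
Step 1: interval [0/1, 1/1), width = 1/1 - 0/1 = 1/1
  'c': [0/1 + 1/1*0/1, 0/1 + 1/1*2/5) = [0/1, 2/5)
  'd': [0/1 + 1/1*2/5, 0/1 + 1/1*3/5) = [2/5, 3/5)
  'e': [0/1 + 1/1*3/5, 0/1 + 1/1*1/1) = [3/5, 1/1) <- contains code 17/25
  emit 'e', narrow to [3/5, 1/1)
Step 2: interval [3/5, 1/1), width = 1/1 - 3/5 = 2/5
  'c': [3/5 + 2/5*0/1, 3/5 + 2/5*2/5) = [3/5, 19/25) <- contains code 17/25
  'd': [3/5 + 2/5*2/5, 3/5 + 2/5*3/5) = [19/25, 21/25)
  'e': [3/5 + 2/5*3/5, 3/5 + 2/5*1/1) = [21/25, 1/1)
  emit 'c', narrow to [3/5, 19/25)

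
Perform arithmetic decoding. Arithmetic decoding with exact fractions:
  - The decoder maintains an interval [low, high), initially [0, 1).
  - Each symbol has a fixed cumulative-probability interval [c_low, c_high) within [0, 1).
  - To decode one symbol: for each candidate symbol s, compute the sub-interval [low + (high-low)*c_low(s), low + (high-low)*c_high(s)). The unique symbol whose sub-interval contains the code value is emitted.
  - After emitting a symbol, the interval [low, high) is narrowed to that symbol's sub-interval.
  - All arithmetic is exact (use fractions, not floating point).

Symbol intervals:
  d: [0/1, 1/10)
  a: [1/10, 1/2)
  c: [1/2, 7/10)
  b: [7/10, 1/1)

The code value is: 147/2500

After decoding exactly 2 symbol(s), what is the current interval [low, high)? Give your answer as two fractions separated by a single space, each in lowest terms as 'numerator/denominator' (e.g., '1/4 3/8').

Answer: 1/20 7/100

Derivation:
Step 1: interval [0/1, 1/1), width = 1/1 - 0/1 = 1/1
  'd': [0/1 + 1/1*0/1, 0/1 + 1/1*1/10) = [0/1, 1/10) <- contains code 147/2500
  'a': [0/1 + 1/1*1/10, 0/1 + 1/1*1/2) = [1/10, 1/2)
  'c': [0/1 + 1/1*1/2, 0/1 + 1/1*7/10) = [1/2, 7/10)
  'b': [0/1 + 1/1*7/10, 0/1 + 1/1*1/1) = [7/10, 1/1)
  emit 'd', narrow to [0/1, 1/10)
Step 2: interval [0/1, 1/10), width = 1/10 - 0/1 = 1/10
  'd': [0/1 + 1/10*0/1, 0/1 + 1/10*1/10) = [0/1, 1/100)
  'a': [0/1 + 1/10*1/10, 0/1 + 1/10*1/2) = [1/100, 1/20)
  'c': [0/1 + 1/10*1/2, 0/1 + 1/10*7/10) = [1/20, 7/100) <- contains code 147/2500
  'b': [0/1 + 1/10*7/10, 0/1 + 1/10*1/1) = [7/100, 1/10)
  emit 'c', narrow to [1/20, 7/100)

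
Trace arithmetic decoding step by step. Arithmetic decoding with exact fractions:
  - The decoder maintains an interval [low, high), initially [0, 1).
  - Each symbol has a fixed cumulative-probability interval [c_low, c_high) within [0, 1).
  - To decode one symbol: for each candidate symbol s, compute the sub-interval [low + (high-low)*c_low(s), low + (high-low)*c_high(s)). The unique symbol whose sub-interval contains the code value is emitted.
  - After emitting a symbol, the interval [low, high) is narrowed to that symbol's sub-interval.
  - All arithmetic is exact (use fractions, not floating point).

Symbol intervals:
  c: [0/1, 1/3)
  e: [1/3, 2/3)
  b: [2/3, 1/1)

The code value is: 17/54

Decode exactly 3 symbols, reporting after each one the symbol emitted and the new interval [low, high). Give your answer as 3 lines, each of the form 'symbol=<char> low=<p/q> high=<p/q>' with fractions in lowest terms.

Step 1: interval [0/1, 1/1), width = 1/1 - 0/1 = 1/1
  'c': [0/1 + 1/1*0/1, 0/1 + 1/1*1/3) = [0/1, 1/3) <- contains code 17/54
  'e': [0/1 + 1/1*1/3, 0/1 + 1/1*2/3) = [1/3, 2/3)
  'b': [0/1 + 1/1*2/3, 0/1 + 1/1*1/1) = [2/3, 1/1)
  emit 'c', narrow to [0/1, 1/3)
Step 2: interval [0/1, 1/3), width = 1/3 - 0/1 = 1/3
  'c': [0/1 + 1/3*0/1, 0/1 + 1/3*1/3) = [0/1, 1/9)
  'e': [0/1 + 1/3*1/3, 0/1 + 1/3*2/3) = [1/9, 2/9)
  'b': [0/1 + 1/3*2/3, 0/1 + 1/3*1/1) = [2/9, 1/3) <- contains code 17/54
  emit 'b', narrow to [2/9, 1/3)
Step 3: interval [2/9, 1/3), width = 1/3 - 2/9 = 1/9
  'c': [2/9 + 1/9*0/1, 2/9 + 1/9*1/3) = [2/9, 7/27)
  'e': [2/9 + 1/9*1/3, 2/9 + 1/9*2/3) = [7/27, 8/27)
  'b': [2/9 + 1/9*2/3, 2/9 + 1/9*1/1) = [8/27, 1/3) <- contains code 17/54
  emit 'b', narrow to [8/27, 1/3)

Answer: symbol=c low=0/1 high=1/3
symbol=b low=2/9 high=1/3
symbol=b low=8/27 high=1/3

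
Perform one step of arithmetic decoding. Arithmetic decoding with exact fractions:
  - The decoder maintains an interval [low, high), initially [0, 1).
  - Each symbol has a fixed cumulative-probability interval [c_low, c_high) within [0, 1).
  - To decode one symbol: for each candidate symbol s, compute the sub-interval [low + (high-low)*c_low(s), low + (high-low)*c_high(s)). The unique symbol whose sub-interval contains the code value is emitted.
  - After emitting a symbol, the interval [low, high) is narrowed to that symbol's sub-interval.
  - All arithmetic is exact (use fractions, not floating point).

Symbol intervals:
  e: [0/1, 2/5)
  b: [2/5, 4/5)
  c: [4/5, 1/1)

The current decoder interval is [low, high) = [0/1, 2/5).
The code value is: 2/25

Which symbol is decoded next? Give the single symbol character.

Answer: e

Derivation:
Interval width = high − low = 2/5 − 0/1 = 2/5
Scaled code = (code − low) / width = (2/25 − 0/1) / 2/5 = 1/5
  e: [0/1, 2/5) ← scaled code falls here ✓
  b: [2/5, 4/5) 
  c: [4/5, 1/1) 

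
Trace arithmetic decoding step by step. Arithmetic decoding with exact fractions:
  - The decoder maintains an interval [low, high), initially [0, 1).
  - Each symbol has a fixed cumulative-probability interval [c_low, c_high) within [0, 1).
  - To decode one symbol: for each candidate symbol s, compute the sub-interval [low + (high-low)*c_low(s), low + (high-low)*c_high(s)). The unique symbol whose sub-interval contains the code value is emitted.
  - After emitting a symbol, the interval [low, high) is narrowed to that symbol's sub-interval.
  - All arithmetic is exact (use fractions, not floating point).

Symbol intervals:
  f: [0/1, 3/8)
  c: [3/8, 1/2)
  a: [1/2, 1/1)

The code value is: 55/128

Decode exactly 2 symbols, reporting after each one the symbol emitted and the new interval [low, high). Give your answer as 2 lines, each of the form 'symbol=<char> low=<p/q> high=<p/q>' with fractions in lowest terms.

Step 1: interval [0/1, 1/1), width = 1/1 - 0/1 = 1/1
  'f': [0/1 + 1/1*0/1, 0/1 + 1/1*3/8) = [0/1, 3/8)
  'c': [0/1 + 1/1*3/8, 0/1 + 1/1*1/2) = [3/8, 1/2) <- contains code 55/128
  'a': [0/1 + 1/1*1/2, 0/1 + 1/1*1/1) = [1/2, 1/1)
  emit 'c', narrow to [3/8, 1/2)
Step 2: interval [3/8, 1/2), width = 1/2 - 3/8 = 1/8
  'f': [3/8 + 1/8*0/1, 3/8 + 1/8*3/8) = [3/8, 27/64)
  'c': [3/8 + 1/8*3/8, 3/8 + 1/8*1/2) = [27/64, 7/16) <- contains code 55/128
  'a': [3/8 + 1/8*1/2, 3/8 + 1/8*1/1) = [7/16, 1/2)
  emit 'c', narrow to [27/64, 7/16)

Answer: symbol=c low=3/8 high=1/2
symbol=c low=27/64 high=7/16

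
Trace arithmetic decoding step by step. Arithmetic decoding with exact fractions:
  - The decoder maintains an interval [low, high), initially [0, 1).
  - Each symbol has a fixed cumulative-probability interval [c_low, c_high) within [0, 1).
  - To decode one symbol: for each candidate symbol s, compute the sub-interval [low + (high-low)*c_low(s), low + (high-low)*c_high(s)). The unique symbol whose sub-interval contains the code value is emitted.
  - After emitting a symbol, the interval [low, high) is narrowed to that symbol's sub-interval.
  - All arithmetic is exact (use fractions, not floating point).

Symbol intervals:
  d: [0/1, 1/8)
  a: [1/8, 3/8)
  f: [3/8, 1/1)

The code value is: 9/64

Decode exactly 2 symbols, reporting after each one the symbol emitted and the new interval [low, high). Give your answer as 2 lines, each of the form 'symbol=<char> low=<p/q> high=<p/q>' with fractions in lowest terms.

Answer: symbol=a low=1/8 high=3/8
symbol=d low=1/8 high=5/32

Derivation:
Step 1: interval [0/1, 1/1), width = 1/1 - 0/1 = 1/1
  'd': [0/1 + 1/1*0/1, 0/1 + 1/1*1/8) = [0/1, 1/8)
  'a': [0/1 + 1/1*1/8, 0/1 + 1/1*3/8) = [1/8, 3/8) <- contains code 9/64
  'f': [0/1 + 1/1*3/8, 0/1 + 1/1*1/1) = [3/8, 1/1)
  emit 'a', narrow to [1/8, 3/8)
Step 2: interval [1/8, 3/8), width = 3/8 - 1/8 = 1/4
  'd': [1/8 + 1/4*0/1, 1/8 + 1/4*1/8) = [1/8, 5/32) <- contains code 9/64
  'a': [1/8 + 1/4*1/8, 1/8 + 1/4*3/8) = [5/32, 7/32)
  'f': [1/8 + 1/4*3/8, 1/8 + 1/4*1/1) = [7/32, 3/8)
  emit 'd', narrow to [1/8, 5/32)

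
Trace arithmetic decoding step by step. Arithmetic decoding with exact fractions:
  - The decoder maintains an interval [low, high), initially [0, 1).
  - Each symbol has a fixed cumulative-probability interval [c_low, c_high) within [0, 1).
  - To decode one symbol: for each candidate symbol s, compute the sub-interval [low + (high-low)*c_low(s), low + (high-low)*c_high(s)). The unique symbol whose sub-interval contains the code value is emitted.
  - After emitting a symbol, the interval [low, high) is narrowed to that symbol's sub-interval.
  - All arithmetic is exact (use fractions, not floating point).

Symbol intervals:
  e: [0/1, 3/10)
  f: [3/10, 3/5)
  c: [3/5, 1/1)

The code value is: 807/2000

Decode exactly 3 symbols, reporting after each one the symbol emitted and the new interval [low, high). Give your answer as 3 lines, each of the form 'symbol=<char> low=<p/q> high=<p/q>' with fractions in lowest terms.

Answer: symbol=f low=3/10 high=3/5
symbol=f low=39/100 high=12/25
symbol=e low=39/100 high=417/1000

Derivation:
Step 1: interval [0/1, 1/1), width = 1/1 - 0/1 = 1/1
  'e': [0/1 + 1/1*0/1, 0/1 + 1/1*3/10) = [0/1, 3/10)
  'f': [0/1 + 1/1*3/10, 0/1 + 1/1*3/5) = [3/10, 3/5) <- contains code 807/2000
  'c': [0/1 + 1/1*3/5, 0/1 + 1/1*1/1) = [3/5, 1/1)
  emit 'f', narrow to [3/10, 3/5)
Step 2: interval [3/10, 3/5), width = 3/5 - 3/10 = 3/10
  'e': [3/10 + 3/10*0/1, 3/10 + 3/10*3/10) = [3/10, 39/100)
  'f': [3/10 + 3/10*3/10, 3/10 + 3/10*3/5) = [39/100, 12/25) <- contains code 807/2000
  'c': [3/10 + 3/10*3/5, 3/10 + 3/10*1/1) = [12/25, 3/5)
  emit 'f', narrow to [39/100, 12/25)
Step 3: interval [39/100, 12/25), width = 12/25 - 39/100 = 9/100
  'e': [39/100 + 9/100*0/1, 39/100 + 9/100*3/10) = [39/100, 417/1000) <- contains code 807/2000
  'f': [39/100 + 9/100*3/10, 39/100 + 9/100*3/5) = [417/1000, 111/250)
  'c': [39/100 + 9/100*3/5, 39/100 + 9/100*1/1) = [111/250, 12/25)
  emit 'e', narrow to [39/100, 417/1000)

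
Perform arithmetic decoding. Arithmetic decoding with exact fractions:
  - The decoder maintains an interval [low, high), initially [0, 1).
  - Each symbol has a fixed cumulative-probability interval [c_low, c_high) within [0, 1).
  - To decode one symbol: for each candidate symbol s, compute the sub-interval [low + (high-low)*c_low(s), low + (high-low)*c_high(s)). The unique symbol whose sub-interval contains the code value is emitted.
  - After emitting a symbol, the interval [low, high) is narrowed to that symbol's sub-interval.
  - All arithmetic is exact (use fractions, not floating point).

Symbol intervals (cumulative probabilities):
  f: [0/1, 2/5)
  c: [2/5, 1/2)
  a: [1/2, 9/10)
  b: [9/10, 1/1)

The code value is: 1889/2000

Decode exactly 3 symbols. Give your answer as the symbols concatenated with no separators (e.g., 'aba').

Step 1: interval [0/1, 1/1), width = 1/1 - 0/1 = 1/1
  'f': [0/1 + 1/1*0/1, 0/1 + 1/1*2/5) = [0/1, 2/5)
  'c': [0/1 + 1/1*2/5, 0/1 + 1/1*1/2) = [2/5, 1/2)
  'a': [0/1 + 1/1*1/2, 0/1 + 1/1*9/10) = [1/2, 9/10)
  'b': [0/1 + 1/1*9/10, 0/1 + 1/1*1/1) = [9/10, 1/1) <- contains code 1889/2000
  emit 'b', narrow to [9/10, 1/1)
Step 2: interval [9/10, 1/1), width = 1/1 - 9/10 = 1/10
  'f': [9/10 + 1/10*0/1, 9/10 + 1/10*2/5) = [9/10, 47/50)
  'c': [9/10 + 1/10*2/5, 9/10 + 1/10*1/2) = [47/50, 19/20) <- contains code 1889/2000
  'a': [9/10 + 1/10*1/2, 9/10 + 1/10*9/10) = [19/20, 99/100)
  'b': [9/10 + 1/10*9/10, 9/10 + 1/10*1/1) = [99/100, 1/1)
  emit 'c', narrow to [47/50, 19/20)
Step 3: interval [47/50, 19/20), width = 19/20 - 47/50 = 1/100
  'f': [47/50 + 1/100*0/1, 47/50 + 1/100*2/5) = [47/50, 118/125)
  'c': [47/50 + 1/100*2/5, 47/50 + 1/100*1/2) = [118/125, 189/200) <- contains code 1889/2000
  'a': [47/50 + 1/100*1/2, 47/50 + 1/100*9/10) = [189/200, 949/1000)
  'b': [47/50 + 1/100*9/10, 47/50 + 1/100*1/1) = [949/1000, 19/20)
  emit 'c', narrow to [118/125, 189/200)

Answer: bcc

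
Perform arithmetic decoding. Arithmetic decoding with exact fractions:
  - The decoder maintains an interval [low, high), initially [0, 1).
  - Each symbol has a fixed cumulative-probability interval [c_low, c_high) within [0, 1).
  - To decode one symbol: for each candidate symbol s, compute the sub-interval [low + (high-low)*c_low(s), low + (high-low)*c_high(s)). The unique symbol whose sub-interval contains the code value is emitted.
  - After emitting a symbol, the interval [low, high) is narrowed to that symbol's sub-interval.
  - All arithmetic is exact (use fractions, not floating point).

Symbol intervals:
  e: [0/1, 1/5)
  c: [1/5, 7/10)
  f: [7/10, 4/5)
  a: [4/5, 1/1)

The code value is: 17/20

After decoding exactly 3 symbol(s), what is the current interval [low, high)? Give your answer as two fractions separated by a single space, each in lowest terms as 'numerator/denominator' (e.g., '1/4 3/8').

Step 1: interval [0/1, 1/1), width = 1/1 - 0/1 = 1/1
  'e': [0/1 + 1/1*0/1, 0/1 + 1/1*1/5) = [0/1, 1/5)
  'c': [0/1 + 1/1*1/5, 0/1 + 1/1*7/10) = [1/5, 7/10)
  'f': [0/1 + 1/1*7/10, 0/1 + 1/1*4/5) = [7/10, 4/5)
  'a': [0/1 + 1/1*4/5, 0/1 + 1/1*1/1) = [4/5, 1/1) <- contains code 17/20
  emit 'a', narrow to [4/5, 1/1)
Step 2: interval [4/5, 1/1), width = 1/1 - 4/5 = 1/5
  'e': [4/5 + 1/5*0/1, 4/5 + 1/5*1/5) = [4/5, 21/25)
  'c': [4/5 + 1/5*1/5, 4/5 + 1/5*7/10) = [21/25, 47/50) <- contains code 17/20
  'f': [4/5 + 1/5*7/10, 4/5 + 1/5*4/5) = [47/50, 24/25)
  'a': [4/5 + 1/5*4/5, 4/5 + 1/5*1/1) = [24/25, 1/1)
  emit 'c', narrow to [21/25, 47/50)
Step 3: interval [21/25, 47/50), width = 47/50 - 21/25 = 1/10
  'e': [21/25 + 1/10*0/1, 21/25 + 1/10*1/5) = [21/25, 43/50) <- contains code 17/20
  'c': [21/25 + 1/10*1/5, 21/25 + 1/10*7/10) = [43/50, 91/100)
  'f': [21/25 + 1/10*7/10, 21/25 + 1/10*4/5) = [91/100, 23/25)
  'a': [21/25 + 1/10*4/5, 21/25 + 1/10*1/1) = [23/25, 47/50)
  emit 'e', narrow to [21/25, 43/50)

Answer: 21/25 43/50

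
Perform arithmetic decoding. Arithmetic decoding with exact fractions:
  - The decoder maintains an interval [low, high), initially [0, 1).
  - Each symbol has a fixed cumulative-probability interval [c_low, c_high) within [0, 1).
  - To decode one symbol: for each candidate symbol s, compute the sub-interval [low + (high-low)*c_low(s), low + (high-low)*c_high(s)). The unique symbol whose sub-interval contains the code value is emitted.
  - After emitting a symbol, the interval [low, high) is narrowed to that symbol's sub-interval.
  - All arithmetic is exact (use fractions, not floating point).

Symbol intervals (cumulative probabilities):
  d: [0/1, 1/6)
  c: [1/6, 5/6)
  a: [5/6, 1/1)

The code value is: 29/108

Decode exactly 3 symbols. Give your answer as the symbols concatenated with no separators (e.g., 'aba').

Answer: cda

Derivation:
Step 1: interval [0/1, 1/1), width = 1/1 - 0/1 = 1/1
  'd': [0/1 + 1/1*0/1, 0/1 + 1/1*1/6) = [0/1, 1/6)
  'c': [0/1 + 1/1*1/6, 0/1 + 1/1*5/6) = [1/6, 5/6) <- contains code 29/108
  'a': [0/1 + 1/1*5/6, 0/1 + 1/1*1/1) = [5/6, 1/1)
  emit 'c', narrow to [1/6, 5/6)
Step 2: interval [1/6, 5/6), width = 5/6 - 1/6 = 2/3
  'd': [1/6 + 2/3*0/1, 1/6 + 2/3*1/6) = [1/6, 5/18) <- contains code 29/108
  'c': [1/6 + 2/3*1/6, 1/6 + 2/3*5/6) = [5/18, 13/18)
  'a': [1/6 + 2/3*5/6, 1/6 + 2/3*1/1) = [13/18, 5/6)
  emit 'd', narrow to [1/6, 5/18)
Step 3: interval [1/6, 5/18), width = 5/18 - 1/6 = 1/9
  'd': [1/6 + 1/9*0/1, 1/6 + 1/9*1/6) = [1/6, 5/27)
  'c': [1/6 + 1/9*1/6, 1/6 + 1/9*5/6) = [5/27, 7/27)
  'a': [1/6 + 1/9*5/6, 1/6 + 1/9*1/1) = [7/27, 5/18) <- contains code 29/108
  emit 'a', narrow to [7/27, 5/18)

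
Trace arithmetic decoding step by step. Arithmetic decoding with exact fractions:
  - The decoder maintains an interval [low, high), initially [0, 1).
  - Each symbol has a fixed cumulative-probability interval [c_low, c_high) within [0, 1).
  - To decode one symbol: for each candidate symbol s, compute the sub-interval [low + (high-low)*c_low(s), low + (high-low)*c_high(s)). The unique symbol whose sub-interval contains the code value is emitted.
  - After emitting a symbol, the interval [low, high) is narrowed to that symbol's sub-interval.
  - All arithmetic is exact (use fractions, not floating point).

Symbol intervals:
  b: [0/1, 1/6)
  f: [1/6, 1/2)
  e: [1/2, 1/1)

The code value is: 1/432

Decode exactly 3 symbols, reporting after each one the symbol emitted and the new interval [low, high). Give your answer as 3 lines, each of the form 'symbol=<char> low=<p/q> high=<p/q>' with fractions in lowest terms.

Answer: symbol=b low=0/1 high=1/6
symbol=b low=0/1 high=1/36
symbol=b low=0/1 high=1/216

Derivation:
Step 1: interval [0/1, 1/1), width = 1/1 - 0/1 = 1/1
  'b': [0/1 + 1/1*0/1, 0/1 + 1/1*1/6) = [0/1, 1/6) <- contains code 1/432
  'f': [0/1 + 1/1*1/6, 0/1 + 1/1*1/2) = [1/6, 1/2)
  'e': [0/1 + 1/1*1/2, 0/1 + 1/1*1/1) = [1/2, 1/1)
  emit 'b', narrow to [0/1, 1/6)
Step 2: interval [0/1, 1/6), width = 1/6 - 0/1 = 1/6
  'b': [0/1 + 1/6*0/1, 0/1 + 1/6*1/6) = [0/1, 1/36) <- contains code 1/432
  'f': [0/1 + 1/6*1/6, 0/1 + 1/6*1/2) = [1/36, 1/12)
  'e': [0/1 + 1/6*1/2, 0/1 + 1/6*1/1) = [1/12, 1/6)
  emit 'b', narrow to [0/1, 1/36)
Step 3: interval [0/1, 1/36), width = 1/36 - 0/1 = 1/36
  'b': [0/1 + 1/36*0/1, 0/1 + 1/36*1/6) = [0/1, 1/216) <- contains code 1/432
  'f': [0/1 + 1/36*1/6, 0/1 + 1/36*1/2) = [1/216, 1/72)
  'e': [0/1 + 1/36*1/2, 0/1 + 1/36*1/1) = [1/72, 1/36)
  emit 'b', narrow to [0/1, 1/216)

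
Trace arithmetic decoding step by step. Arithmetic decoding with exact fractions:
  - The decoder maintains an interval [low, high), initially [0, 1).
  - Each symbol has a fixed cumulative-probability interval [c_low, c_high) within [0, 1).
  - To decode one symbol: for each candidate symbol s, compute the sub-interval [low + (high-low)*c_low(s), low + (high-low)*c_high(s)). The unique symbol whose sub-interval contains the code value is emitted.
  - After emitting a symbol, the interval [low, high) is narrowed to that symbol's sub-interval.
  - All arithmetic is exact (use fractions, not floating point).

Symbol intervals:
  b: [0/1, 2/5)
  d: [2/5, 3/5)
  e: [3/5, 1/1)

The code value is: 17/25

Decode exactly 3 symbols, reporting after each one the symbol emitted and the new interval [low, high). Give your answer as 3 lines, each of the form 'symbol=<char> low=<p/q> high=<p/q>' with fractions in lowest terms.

Step 1: interval [0/1, 1/1), width = 1/1 - 0/1 = 1/1
  'b': [0/1 + 1/1*0/1, 0/1 + 1/1*2/5) = [0/1, 2/5)
  'd': [0/1 + 1/1*2/5, 0/1 + 1/1*3/5) = [2/5, 3/5)
  'e': [0/1 + 1/1*3/5, 0/1 + 1/1*1/1) = [3/5, 1/1) <- contains code 17/25
  emit 'e', narrow to [3/5, 1/1)
Step 2: interval [3/5, 1/1), width = 1/1 - 3/5 = 2/5
  'b': [3/5 + 2/5*0/1, 3/5 + 2/5*2/5) = [3/5, 19/25) <- contains code 17/25
  'd': [3/5 + 2/5*2/5, 3/5 + 2/5*3/5) = [19/25, 21/25)
  'e': [3/5 + 2/5*3/5, 3/5 + 2/5*1/1) = [21/25, 1/1)
  emit 'b', narrow to [3/5, 19/25)
Step 3: interval [3/5, 19/25), width = 19/25 - 3/5 = 4/25
  'b': [3/5 + 4/25*0/1, 3/5 + 4/25*2/5) = [3/5, 83/125)
  'd': [3/5 + 4/25*2/5, 3/5 + 4/25*3/5) = [83/125, 87/125) <- contains code 17/25
  'e': [3/5 + 4/25*3/5, 3/5 + 4/25*1/1) = [87/125, 19/25)
  emit 'd', narrow to [83/125, 87/125)

Answer: symbol=e low=3/5 high=1/1
symbol=b low=3/5 high=19/25
symbol=d low=83/125 high=87/125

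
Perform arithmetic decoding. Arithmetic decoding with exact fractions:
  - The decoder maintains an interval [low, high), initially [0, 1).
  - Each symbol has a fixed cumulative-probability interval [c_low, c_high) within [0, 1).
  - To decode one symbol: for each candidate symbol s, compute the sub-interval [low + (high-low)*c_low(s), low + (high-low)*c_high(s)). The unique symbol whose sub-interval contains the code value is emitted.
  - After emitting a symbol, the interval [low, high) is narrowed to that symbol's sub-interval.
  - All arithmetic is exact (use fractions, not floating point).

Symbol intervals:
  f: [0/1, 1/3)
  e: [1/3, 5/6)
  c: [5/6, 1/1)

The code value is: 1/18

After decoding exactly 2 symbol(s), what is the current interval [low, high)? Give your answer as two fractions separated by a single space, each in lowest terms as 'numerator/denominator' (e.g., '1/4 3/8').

Step 1: interval [0/1, 1/1), width = 1/1 - 0/1 = 1/1
  'f': [0/1 + 1/1*0/1, 0/1 + 1/1*1/3) = [0/1, 1/3) <- contains code 1/18
  'e': [0/1 + 1/1*1/3, 0/1 + 1/1*5/6) = [1/3, 5/6)
  'c': [0/1 + 1/1*5/6, 0/1 + 1/1*1/1) = [5/6, 1/1)
  emit 'f', narrow to [0/1, 1/3)
Step 2: interval [0/1, 1/3), width = 1/3 - 0/1 = 1/3
  'f': [0/1 + 1/3*0/1, 0/1 + 1/3*1/3) = [0/1, 1/9) <- contains code 1/18
  'e': [0/1 + 1/3*1/3, 0/1 + 1/3*5/6) = [1/9, 5/18)
  'c': [0/1 + 1/3*5/6, 0/1 + 1/3*1/1) = [5/18, 1/3)
  emit 'f', narrow to [0/1, 1/9)

Answer: 0/1 1/9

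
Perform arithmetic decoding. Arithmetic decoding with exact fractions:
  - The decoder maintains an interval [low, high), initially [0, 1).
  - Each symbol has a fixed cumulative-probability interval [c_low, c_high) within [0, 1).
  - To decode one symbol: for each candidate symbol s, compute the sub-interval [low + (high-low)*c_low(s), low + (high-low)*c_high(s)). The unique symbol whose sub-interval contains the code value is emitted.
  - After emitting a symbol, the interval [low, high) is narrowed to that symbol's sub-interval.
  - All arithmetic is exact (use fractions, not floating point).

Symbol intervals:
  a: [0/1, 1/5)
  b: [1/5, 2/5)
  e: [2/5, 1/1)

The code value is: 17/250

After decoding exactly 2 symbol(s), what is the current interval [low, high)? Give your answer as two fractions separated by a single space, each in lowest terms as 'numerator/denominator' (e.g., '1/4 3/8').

Answer: 1/25 2/25

Derivation:
Step 1: interval [0/1, 1/1), width = 1/1 - 0/1 = 1/1
  'a': [0/1 + 1/1*0/1, 0/1 + 1/1*1/5) = [0/1, 1/5) <- contains code 17/250
  'b': [0/1 + 1/1*1/5, 0/1 + 1/1*2/5) = [1/5, 2/5)
  'e': [0/1 + 1/1*2/5, 0/1 + 1/1*1/1) = [2/5, 1/1)
  emit 'a', narrow to [0/1, 1/5)
Step 2: interval [0/1, 1/5), width = 1/5 - 0/1 = 1/5
  'a': [0/1 + 1/5*0/1, 0/1 + 1/5*1/5) = [0/1, 1/25)
  'b': [0/1 + 1/5*1/5, 0/1 + 1/5*2/5) = [1/25, 2/25) <- contains code 17/250
  'e': [0/1 + 1/5*2/5, 0/1 + 1/5*1/1) = [2/25, 1/5)
  emit 'b', narrow to [1/25, 2/25)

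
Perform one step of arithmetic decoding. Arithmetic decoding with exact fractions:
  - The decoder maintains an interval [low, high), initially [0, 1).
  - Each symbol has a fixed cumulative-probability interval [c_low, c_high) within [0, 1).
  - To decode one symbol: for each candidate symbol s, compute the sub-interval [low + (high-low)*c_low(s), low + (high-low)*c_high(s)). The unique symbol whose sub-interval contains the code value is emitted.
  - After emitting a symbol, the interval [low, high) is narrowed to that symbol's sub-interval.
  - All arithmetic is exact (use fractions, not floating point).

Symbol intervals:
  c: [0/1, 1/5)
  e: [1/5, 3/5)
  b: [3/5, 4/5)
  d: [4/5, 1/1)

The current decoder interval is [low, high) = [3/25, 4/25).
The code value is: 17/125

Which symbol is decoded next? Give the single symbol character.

Answer: e

Derivation:
Interval width = high − low = 4/25 − 3/25 = 1/25
Scaled code = (code − low) / width = (17/125 − 3/25) / 1/25 = 2/5
  c: [0/1, 1/5) 
  e: [1/5, 3/5) ← scaled code falls here ✓
  b: [3/5, 4/5) 
  d: [4/5, 1/1) 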